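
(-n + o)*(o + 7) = -n*o - 7*n + o^2 + 7*o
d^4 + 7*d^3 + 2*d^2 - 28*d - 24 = (d - 2)*(d + 1)*(d + 2)*(d + 6)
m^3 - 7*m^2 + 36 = (m - 6)*(m - 3)*(m + 2)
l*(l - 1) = l^2 - l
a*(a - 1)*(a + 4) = a^3 + 3*a^2 - 4*a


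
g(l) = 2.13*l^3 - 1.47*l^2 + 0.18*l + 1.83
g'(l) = 6.39*l^2 - 2.94*l + 0.18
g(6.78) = 599.32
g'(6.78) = 273.98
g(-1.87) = -17.58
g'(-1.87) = 28.02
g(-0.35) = 1.50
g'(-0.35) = 1.99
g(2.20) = 17.79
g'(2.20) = 24.64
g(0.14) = 1.83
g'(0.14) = -0.11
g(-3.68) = -124.89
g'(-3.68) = 97.54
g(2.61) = 30.16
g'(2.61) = 36.04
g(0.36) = 1.80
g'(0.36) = -0.05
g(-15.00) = -7520.37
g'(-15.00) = 1482.03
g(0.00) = 1.83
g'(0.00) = 0.18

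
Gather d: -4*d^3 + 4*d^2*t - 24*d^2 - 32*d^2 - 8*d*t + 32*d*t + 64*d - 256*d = -4*d^3 + d^2*(4*t - 56) + d*(24*t - 192)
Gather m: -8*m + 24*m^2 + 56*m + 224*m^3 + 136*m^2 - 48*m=224*m^3 + 160*m^2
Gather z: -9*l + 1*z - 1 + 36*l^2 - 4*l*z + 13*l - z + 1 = 36*l^2 - 4*l*z + 4*l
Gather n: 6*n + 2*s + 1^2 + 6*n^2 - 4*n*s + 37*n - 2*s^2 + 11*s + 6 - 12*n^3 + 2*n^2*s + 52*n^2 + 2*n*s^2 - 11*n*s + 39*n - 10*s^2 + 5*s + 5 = -12*n^3 + n^2*(2*s + 58) + n*(2*s^2 - 15*s + 82) - 12*s^2 + 18*s + 12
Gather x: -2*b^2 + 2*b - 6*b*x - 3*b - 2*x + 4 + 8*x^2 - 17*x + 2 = -2*b^2 - b + 8*x^2 + x*(-6*b - 19) + 6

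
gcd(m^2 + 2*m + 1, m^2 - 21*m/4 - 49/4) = 1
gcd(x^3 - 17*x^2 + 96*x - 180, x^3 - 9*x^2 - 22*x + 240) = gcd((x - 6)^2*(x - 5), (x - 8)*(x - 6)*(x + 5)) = x - 6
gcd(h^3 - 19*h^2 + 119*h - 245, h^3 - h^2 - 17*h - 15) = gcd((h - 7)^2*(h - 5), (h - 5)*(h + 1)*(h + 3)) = h - 5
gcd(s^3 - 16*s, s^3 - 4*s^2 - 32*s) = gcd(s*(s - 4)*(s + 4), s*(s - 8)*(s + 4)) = s^2 + 4*s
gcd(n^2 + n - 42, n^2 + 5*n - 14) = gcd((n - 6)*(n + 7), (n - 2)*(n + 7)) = n + 7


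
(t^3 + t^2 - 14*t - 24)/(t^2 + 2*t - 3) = (t^2 - 2*t - 8)/(t - 1)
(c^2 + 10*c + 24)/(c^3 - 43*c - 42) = (c + 4)/(c^2 - 6*c - 7)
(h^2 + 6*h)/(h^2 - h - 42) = h/(h - 7)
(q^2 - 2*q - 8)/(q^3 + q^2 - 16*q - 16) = (q + 2)/(q^2 + 5*q + 4)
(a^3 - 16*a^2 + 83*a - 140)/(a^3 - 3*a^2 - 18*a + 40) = (a^2 - 11*a + 28)/(a^2 + 2*a - 8)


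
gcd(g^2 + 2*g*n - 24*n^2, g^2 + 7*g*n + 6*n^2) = g + 6*n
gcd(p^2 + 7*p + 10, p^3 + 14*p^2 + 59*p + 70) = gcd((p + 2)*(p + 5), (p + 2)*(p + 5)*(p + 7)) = p^2 + 7*p + 10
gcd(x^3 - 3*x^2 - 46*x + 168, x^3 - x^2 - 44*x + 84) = x^2 + x - 42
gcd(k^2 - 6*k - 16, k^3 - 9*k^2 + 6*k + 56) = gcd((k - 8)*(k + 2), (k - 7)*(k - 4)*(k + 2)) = k + 2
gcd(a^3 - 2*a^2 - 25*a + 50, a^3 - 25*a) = a^2 - 25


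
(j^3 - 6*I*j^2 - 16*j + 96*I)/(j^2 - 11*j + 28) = (j^2 + j*(4 - 6*I) - 24*I)/(j - 7)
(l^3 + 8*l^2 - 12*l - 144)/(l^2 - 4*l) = l + 12 + 36/l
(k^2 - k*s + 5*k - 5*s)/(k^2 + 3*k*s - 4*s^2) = (k + 5)/(k + 4*s)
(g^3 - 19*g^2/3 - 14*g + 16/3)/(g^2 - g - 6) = (3*g^2 - 25*g + 8)/(3*(g - 3))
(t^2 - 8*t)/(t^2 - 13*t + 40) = t/(t - 5)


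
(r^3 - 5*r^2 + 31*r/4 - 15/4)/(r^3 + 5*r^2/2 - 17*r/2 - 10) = (2*r^2 - 5*r + 3)/(2*(r^2 + 5*r + 4))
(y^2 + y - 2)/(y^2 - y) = (y + 2)/y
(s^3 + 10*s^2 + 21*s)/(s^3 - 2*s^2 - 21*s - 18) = s*(s + 7)/(s^2 - 5*s - 6)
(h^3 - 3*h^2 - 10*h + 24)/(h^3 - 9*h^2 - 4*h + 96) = (h - 2)/(h - 8)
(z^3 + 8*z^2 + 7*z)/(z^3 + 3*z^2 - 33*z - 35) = z/(z - 5)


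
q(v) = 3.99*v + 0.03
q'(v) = 3.99000000000000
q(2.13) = 8.53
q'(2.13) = 3.99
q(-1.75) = -6.95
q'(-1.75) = 3.99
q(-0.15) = -0.57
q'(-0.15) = 3.99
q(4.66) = 18.62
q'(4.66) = 3.99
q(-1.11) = -4.40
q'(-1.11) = 3.99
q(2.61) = 10.44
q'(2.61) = 3.99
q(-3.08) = -12.26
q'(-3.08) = 3.99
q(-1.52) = -6.03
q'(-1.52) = 3.99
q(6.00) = 23.97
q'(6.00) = 3.99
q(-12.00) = -47.85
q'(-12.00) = 3.99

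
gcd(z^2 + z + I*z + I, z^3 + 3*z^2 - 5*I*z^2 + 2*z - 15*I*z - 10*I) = z + 1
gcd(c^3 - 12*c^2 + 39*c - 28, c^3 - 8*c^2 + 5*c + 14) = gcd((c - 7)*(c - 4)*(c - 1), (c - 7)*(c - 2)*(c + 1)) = c - 7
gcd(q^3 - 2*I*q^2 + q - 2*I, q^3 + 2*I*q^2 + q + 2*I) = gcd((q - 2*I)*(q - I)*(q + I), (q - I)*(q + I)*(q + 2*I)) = q^2 + 1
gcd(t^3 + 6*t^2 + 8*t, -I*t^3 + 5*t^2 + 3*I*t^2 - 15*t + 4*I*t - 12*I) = 1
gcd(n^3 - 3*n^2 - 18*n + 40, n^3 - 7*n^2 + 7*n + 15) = n - 5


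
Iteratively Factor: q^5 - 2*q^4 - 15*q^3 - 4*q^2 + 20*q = (q - 1)*(q^4 - q^3 - 16*q^2 - 20*q) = (q - 5)*(q - 1)*(q^3 + 4*q^2 + 4*q) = q*(q - 5)*(q - 1)*(q^2 + 4*q + 4) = q*(q - 5)*(q - 1)*(q + 2)*(q + 2)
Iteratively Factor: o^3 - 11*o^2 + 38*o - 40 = (o - 2)*(o^2 - 9*o + 20) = (o - 5)*(o - 2)*(o - 4)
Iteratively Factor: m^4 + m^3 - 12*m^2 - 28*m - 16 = (m + 2)*(m^3 - m^2 - 10*m - 8) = (m + 1)*(m + 2)*(m^2 - 2*m - 8) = (m + 1)*(m + 2)^2*(m - 4)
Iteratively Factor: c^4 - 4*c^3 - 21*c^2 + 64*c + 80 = (c + 4)*(c^3 - 8*c^2 + 11*c + 20) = (c - 4)*(c + 4)*(c^2 - 4*c - 5) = (c - 4)*(c + 1)*(c + 4)*(c - 5)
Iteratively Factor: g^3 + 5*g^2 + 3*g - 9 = (g + 3)*(g^2 + 2*g - 3) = (g + 3)^2*(g - 1)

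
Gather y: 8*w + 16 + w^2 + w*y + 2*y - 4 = w^2 + 8*w + y*(w + 2) + 12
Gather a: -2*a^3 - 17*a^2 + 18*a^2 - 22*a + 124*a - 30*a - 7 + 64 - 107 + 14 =-2*a^3 + a^2 + 72*a - 36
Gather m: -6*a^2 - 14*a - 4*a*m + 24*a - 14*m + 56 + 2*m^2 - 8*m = -6*a^2 + 10*a + 2*m^2 + m*(-4*a - 22) + 56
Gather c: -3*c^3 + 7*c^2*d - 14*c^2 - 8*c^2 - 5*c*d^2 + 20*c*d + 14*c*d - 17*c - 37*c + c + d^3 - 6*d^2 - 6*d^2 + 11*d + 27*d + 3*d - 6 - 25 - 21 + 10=-3*c^3 + c^2*(7*d - 22) + c*(-5*d^2 + 34*d - 53) + d^3 - 12*d^2 + 41*d - 42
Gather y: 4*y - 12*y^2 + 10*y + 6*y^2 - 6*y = -6*y^2 + 8*y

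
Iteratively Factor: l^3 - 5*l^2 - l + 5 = (l - 5)*(l^2 - 1) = (l - 5)*(l - 1)*(l + 1)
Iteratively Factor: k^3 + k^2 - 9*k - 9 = (k + 1)*(k^2 - 9) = (k - 3)*(k + 1)*(k + 3)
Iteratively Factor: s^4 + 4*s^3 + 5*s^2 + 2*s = (s + 1)*(s^3 + 3*s^2 + 2*s) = s*(s + 1)*(s^2 + 3*s + 2) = s*(s + 1)^2*(s + 2)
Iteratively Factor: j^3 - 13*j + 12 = (j - 1)*(j^2 + j - 12) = (j - 3)*(j - 1)*(j + 4)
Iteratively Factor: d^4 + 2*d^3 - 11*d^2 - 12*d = (d + 4)*(d^3 - 2*d^2 - 3*d) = (d + 1)*(d + 4)*(d^2 - 3*d) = (d - 3)*(d + 1)*(d + 4)*(d)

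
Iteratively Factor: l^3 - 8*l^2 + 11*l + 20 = (l + 1)*(l^2 - 9*l + 20) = (l - 5)*(l + 1)*(l - 4)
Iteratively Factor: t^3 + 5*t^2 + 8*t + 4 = (t + 2)*(t^2 + 3*t + 2) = (t + 2)^2*(t + 1)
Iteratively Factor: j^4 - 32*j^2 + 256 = (j - 4)*(j^3 + 4*j^2 - 16*j - 64) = (j - 4)^2*(j^2 + 8*j + 16) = (j - 4)^2*(j + 4)*(j + 4)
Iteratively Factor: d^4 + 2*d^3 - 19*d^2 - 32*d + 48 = (d - 4)*(d^3 + 6*d^2 + 5*d - 12) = (d - 4)*(d - 1)*(d^2 + 7*d + 12) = (d - 4)*(d - 1)*(d + 3)*(d + 4)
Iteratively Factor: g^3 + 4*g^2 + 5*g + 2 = (g + 1)*(g^2 + 3*g + 2) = (g + 1)*(g + 2)*(g + 1)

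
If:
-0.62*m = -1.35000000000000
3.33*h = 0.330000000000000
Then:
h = 0.10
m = 2.18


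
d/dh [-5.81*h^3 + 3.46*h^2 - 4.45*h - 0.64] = -17.43*h^2 + 6.92*h - 4.45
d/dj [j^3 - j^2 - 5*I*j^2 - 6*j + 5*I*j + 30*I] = 3*j^2 - 2*j - 10*I*j - 6 + 5*I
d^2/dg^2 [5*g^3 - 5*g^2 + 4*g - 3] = 30*g - 10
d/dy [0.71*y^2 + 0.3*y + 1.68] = 1.42*y + 0.3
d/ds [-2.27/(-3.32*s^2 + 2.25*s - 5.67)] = (5.1075 - 15.0728*s)/(3.32*s^2 - 2.25*s + 5.67)^2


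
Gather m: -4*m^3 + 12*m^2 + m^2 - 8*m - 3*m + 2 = -4*m^3 + 13*m^2 - 11*m + 2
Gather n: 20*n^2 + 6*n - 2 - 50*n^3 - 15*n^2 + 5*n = -50*n^3 + 5*n^2 + 11*n - 2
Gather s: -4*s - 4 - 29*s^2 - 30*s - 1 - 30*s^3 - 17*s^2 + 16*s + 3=-30*s^3 - 46*s^2 - 18*s - 2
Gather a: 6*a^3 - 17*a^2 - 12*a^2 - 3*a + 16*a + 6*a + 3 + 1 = 6*a^3 - 29*a^2 + 19*a + 4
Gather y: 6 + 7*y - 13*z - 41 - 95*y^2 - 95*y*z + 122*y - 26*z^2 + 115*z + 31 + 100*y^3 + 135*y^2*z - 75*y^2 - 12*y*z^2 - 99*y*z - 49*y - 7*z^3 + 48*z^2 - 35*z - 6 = 100*y^3 + y^2*(135*z - 170) + y*(-12*z^2 - 194*z + 80) - 7*z^3 + 22*z^2 + 67*z - 10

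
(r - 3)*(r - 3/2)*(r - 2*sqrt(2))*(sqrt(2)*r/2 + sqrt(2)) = sqrt(2)*r^4/2 - 2*r^3 - 5*sqrt(2)*r^3/4 - 9*sqrt(2)*r^2/4 + 5*r^2 + 9*sqrt(2)*r/2 + 9*r - 18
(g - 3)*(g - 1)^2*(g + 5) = g^4 - 18*g^2 + 32*g - 15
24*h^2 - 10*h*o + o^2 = (-6*h + o)*(-4*h + o)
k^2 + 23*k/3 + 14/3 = (k + 2/3)*(k + 7)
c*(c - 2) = c^2 - 2*c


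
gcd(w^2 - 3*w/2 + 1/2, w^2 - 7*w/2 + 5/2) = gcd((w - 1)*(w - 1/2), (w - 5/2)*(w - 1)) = w - 1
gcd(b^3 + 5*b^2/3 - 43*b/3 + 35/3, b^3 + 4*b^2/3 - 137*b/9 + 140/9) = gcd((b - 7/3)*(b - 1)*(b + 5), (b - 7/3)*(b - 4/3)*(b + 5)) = b^2 + 8*b/3 - 35/3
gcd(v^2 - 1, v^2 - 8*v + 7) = v - 1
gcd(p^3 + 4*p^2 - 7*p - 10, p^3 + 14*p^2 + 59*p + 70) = p + 5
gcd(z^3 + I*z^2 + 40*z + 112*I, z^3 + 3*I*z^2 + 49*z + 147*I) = z - 7*I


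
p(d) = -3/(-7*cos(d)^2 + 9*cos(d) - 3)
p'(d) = -3*(-14*sin(d)*cos(d) + 9*sin(d))/(-7*cos(d)^2 + 9*cos(d) - 3)^2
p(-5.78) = 6.15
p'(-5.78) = 19.85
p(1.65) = 0.80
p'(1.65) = -2.14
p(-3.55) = 0.17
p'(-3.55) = -0.09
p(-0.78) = 21.50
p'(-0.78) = -103.20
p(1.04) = 12.61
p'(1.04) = -87.50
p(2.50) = 0.20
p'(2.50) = -0.17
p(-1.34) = 2.29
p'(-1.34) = 9.90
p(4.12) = 0.29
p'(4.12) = 0.40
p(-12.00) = 7.69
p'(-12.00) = 29.79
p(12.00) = 7.69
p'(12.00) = -29.79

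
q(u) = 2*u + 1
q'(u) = 2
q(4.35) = 9.70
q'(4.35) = 2.00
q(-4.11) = -7.22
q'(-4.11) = 2.00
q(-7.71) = -14.42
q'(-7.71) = 2.00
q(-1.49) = -1.98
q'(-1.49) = 2.00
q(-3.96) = -6.92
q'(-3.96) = 2.00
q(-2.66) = -4.32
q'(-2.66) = 2.00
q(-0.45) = 0.10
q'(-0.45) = 2.00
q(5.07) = 11.14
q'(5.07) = 2.00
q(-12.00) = -23.00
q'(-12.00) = 2.00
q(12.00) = 25.00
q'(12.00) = 2.00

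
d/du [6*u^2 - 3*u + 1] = 12*u - 3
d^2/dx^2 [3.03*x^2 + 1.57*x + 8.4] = 6.06000000000000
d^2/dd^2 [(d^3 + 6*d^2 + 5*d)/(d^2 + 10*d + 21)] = 24*(2*d^3 + 21*d^2 + 84*d + 133)/(d^6 + 30*d^5 + 363*d^4 + 2260*d^3 + 7623*d^2 + 13230*d + 9261)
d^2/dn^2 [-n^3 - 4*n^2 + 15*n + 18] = -6*n - 8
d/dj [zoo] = 0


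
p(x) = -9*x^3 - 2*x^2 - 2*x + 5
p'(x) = -27*x^2 - 4*x - 2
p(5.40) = -1481.30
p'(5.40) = -810.92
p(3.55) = -429.95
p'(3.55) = -356.47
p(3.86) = -550.13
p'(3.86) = -419.73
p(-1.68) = 45.39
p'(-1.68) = -71.48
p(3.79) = -521.27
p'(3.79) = -404.99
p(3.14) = -299.63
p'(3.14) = -280.77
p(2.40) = -135.74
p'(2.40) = -167.12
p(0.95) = -6.42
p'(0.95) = -30.17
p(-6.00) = 1889.00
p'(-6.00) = -950.00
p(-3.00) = 236.00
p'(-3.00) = -233.00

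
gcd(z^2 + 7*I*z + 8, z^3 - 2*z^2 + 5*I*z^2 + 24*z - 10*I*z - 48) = z + 8*I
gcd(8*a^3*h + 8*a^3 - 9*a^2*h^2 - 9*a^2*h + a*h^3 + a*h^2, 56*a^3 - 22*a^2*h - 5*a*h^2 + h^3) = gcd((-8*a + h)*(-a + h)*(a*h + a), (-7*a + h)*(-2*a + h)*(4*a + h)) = 1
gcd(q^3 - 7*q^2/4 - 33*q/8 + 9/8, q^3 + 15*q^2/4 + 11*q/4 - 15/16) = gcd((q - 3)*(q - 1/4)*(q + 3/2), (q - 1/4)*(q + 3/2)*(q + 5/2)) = q^2 + 5*q/4 - 3/8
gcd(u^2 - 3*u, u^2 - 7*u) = u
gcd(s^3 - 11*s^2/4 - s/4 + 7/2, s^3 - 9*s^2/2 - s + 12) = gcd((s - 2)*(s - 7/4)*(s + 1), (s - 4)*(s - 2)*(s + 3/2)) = s - 2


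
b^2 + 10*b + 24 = (b + 4)*(b + 6)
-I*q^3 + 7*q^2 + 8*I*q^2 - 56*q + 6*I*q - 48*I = (q - 8)*(q + 6*I)*(-I*q + 1)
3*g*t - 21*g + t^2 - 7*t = (3*g + t)*(t - 7)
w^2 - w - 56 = (w - 8)*(w + 7)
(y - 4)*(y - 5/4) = y^2 - 21*y/4 + 5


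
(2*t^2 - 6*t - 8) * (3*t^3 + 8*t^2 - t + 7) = 6*t^5 - 2*t^4 - 74*t^3 - 44*t^2 - 34*t - 56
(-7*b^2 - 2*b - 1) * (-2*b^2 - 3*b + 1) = 14*b^4 + 25*b^3 + b^2 + b - 1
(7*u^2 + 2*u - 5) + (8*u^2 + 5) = 15*u^2 + 2*u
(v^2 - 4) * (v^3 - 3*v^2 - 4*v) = v^5 - 3*v^4 - 8*v^3 + 12*v^2 + 16*v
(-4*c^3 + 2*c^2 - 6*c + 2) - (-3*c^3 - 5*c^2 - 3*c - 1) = -c^3 + 7*c^2 - 3*c + 3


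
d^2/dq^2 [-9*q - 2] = 0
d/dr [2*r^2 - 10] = 4*r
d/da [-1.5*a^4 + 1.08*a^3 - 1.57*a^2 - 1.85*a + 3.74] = -6.0*a^3 + 3.24*a^2 - 3.14*a - 1.85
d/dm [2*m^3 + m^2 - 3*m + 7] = 6*m^2 + 2*m - 3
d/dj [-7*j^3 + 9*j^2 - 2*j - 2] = -21*j^2 + 18*j - 2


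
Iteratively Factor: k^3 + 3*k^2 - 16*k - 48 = (k + 4)*(k^2 - k - 12) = (k - 4)*(k + 4)*(k + 3)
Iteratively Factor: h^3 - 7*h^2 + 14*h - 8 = (h - 2)*(h^2 - 5*h + 4) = (h - 4)*(h - 2)*(h - 1)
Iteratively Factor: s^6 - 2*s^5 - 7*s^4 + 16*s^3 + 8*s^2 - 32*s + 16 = (s + 2)*(s^5 - 4*s^4 + s^3 + 14*s^2 - 20*s + 8) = (s + 2)^2*(s^4 - 6*s^3 + 13*s^2 - 12*s + 4) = (s - 2)*(s + 2)^2*(s^3 - 4*s^2 + 5*s - 2) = (s - 2)^2*(s + 2)^2*(s^2 - 2*s + 1) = (s - 2)^2*(s - 1)*(s + 2)^2*(s - 1)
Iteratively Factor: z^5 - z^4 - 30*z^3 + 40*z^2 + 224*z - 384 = (z - 3)*(z^4 + 2*z^3 - 24*z^2 - 32*z + 128) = (z - 3)*(z + 4)*(z^3 - 2*z^2 - 16*z + 32) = (z - 4)*(z - 3)*(z + 4)*(z^2 + 2*z - 8) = (z - 4)*(z - 3)*(z - 2)*(z + 4)*(z + 4)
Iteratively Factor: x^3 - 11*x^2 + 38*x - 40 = (x - 2)*(x^2 - 9*x + 20) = (x - 5)*(x - 2)*(x - 4)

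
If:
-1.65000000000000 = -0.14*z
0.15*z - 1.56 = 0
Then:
No Solution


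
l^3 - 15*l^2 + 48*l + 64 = (l - 8)^2*(l + 1)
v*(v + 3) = v^2 + 3*v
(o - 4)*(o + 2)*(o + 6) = o^3 + 4*o^2 - 20*o - 48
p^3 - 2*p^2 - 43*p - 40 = (p - 8)*(p + 1)*(p + 5)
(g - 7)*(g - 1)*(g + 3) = g^3 - 5*g^2 - 17*g + 21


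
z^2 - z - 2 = (z - 2)*(z + 1)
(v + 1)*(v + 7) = v^2 + 8*v + 7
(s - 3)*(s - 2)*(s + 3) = s^3 - 2*s^2 - 9*s + 18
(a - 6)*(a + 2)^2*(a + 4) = a^4 + 2*a^3 - 28*a^2 - 104*a - 96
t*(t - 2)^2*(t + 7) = t^4 + 3*t^3 - 24*t^2 + 28*t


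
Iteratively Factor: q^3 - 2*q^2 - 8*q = (q)*(q^2 - 2*q - 8) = q*(q - 4)*(q + 2)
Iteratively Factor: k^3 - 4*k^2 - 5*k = (k + 1)*(k^2 - 5*k) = (k - 5)*(k + 1)*(k)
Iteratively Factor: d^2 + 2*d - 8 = (d + 4)*(d - 2)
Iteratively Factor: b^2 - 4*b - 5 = (b + 1)*(b - 5)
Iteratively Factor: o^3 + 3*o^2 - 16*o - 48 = (o + 3)*(o^2 - 16) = (o + 3)*(o + 4)*(o - 4)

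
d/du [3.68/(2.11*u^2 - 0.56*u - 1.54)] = (2.0608 - 15.5296*u)/(-2.11*u^2 + 0.56*u + 1.54)^2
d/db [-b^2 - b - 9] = -2*b - 1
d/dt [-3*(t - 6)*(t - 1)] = 21 - 6*t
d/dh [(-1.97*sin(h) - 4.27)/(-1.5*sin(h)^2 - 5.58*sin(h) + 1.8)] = (-12.81*sin(h) + 1.4775*cos(2*h) - 28.8501)*cos(h)/(1.5*sin(h)^2 + 5.58*sin(h) - 1.8)^2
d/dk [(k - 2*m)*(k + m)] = 2*k - m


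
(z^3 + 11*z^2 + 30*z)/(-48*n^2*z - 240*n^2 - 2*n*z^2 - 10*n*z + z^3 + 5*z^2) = z*(z + 6)/(-48*n^2 - 2*n*z + z^2)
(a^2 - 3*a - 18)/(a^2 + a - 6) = (a - 6)/(a - 2)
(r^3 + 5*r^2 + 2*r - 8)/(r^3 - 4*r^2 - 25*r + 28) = (r + 2)/(r - 7)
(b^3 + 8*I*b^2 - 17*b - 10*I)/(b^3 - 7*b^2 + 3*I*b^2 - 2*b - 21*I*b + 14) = (b + 5*I)/(b - 7)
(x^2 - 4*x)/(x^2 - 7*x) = (x - 4)/(x - 7)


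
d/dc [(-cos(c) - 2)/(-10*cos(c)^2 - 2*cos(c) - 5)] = (10*cos(c)^2 + 40*cos(c) - 1)*sin(c)/(-10*sin(c)^2 + 2*cos(c) + 15)^2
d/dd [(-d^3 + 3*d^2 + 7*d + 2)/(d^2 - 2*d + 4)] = (-d^4 + 4*d^3 - 25*d^2 + 20*d + 32)/(d^4 - 4*d^3 + 12*d^2 - 16*d + 16)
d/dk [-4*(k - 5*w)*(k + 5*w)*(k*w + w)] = 4*w*(-3*k^2 - 2*k + 25*w^2)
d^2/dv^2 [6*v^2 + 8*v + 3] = 12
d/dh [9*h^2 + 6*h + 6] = 18*h + 6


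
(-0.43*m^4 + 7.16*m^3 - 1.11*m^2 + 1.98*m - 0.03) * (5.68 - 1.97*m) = 0.8471*m^5 - 16.5476*m^4 + 42.8555*m^3 - 10.2054*m^2 + 11.3055*m - 0.1704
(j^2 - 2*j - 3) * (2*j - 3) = 2*j^3 - 7*j^2 + 9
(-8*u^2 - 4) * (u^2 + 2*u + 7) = -8*u^4 - 16*u^3 - 60*u^2 - 8*u - 28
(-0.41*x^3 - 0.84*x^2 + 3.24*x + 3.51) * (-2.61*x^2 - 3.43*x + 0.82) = 1.0701*x^5 + 3.5987*x^4 - 5.9114*x^3 - 20.9631*x^2 - 9.3825*x + 2.8782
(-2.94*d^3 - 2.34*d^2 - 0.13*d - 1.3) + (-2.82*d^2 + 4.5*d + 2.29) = -2.94*d^3 - 5.16*d^2 + 4.37*d + 0.99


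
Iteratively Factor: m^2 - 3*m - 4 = (m - 4)*(m + 1)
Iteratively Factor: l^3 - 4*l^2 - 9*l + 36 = (l + 3)*(l^2 - 7*l + 12) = (l - 3)*(l + 3)*(l - 4)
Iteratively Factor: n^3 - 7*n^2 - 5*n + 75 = (n - 5)*(n^2 - 2*n - 15) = (n - 5)^2*(n + 3)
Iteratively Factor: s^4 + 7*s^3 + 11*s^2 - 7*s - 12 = (s + 3)*(s^3 + 4*s^2 - s - 4) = (s + 1)*(s + 3)*(s^2 + 3*s - 4) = (s + 1)*(s + 3)*(s + 4)*(s - 1)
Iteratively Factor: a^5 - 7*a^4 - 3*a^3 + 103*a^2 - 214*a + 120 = (a + 4)*(a^4 - 11*a^3 + 41*a^2 - 61*a + 30) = (a - 1)*(a + 4)*(a^3 - 10*a^2 + 31*a - 30) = (a - 3)*(a - 1)*(a + 4)*(a^2 - 7*a + 10) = (a - 5)*(a - 3)*(a - 1)*(a + 4)*(a - 2)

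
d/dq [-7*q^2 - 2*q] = -14*q - 2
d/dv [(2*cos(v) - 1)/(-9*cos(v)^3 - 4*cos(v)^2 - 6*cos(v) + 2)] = 16*(-36*cos(v)^3 + 19*cos(v)^2 + 8*cos(v) + 2)*sin(v)/(51*cos(v) + 8*cos(2*v) + 9*cos(3*v))^2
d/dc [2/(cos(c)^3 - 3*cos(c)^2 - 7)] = 6*(cos(c) - 2)*sin(c)*cos(c)/(-cos(c)^3 + 3*cos(c)^2 + 7)^2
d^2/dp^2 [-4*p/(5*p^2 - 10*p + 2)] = 40*(-20*p*(p - 1)^2 + (3*p - 2)*(5*p^2 - 10*p + 2))/(5*p^2 - 10*p + 2)^3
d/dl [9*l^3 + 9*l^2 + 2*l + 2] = 27*l^2 + 18*l + 2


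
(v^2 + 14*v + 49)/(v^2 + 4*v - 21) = (v + 7)/(v - 3)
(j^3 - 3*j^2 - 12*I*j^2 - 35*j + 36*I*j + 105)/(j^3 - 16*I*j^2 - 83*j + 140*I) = (j - 3)/(j - 4*I)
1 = 1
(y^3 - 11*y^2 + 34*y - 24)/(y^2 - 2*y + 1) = (y^2 - 10*y + 24)/(y - 1)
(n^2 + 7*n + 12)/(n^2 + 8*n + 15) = (n + 4)/(n + 5)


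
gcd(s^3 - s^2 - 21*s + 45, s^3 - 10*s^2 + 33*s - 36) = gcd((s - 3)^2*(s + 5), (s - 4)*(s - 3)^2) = s^2 - 6*s + 9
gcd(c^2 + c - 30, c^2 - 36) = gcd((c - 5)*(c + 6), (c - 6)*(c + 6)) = c + 6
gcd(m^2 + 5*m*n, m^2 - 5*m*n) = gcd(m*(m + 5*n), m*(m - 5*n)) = m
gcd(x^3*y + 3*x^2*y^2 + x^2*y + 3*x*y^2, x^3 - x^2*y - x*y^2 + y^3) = 1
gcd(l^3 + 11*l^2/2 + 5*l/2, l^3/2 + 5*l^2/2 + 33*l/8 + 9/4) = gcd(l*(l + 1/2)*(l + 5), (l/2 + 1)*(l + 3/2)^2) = 1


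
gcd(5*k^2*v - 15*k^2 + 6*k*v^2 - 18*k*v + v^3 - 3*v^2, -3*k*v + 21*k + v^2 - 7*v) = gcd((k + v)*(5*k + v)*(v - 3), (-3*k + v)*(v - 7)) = 1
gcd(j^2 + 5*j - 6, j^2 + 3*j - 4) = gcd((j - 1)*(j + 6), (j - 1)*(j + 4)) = j - 1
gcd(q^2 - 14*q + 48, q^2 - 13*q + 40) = q - 8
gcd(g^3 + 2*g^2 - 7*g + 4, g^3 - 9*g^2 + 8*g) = g - 1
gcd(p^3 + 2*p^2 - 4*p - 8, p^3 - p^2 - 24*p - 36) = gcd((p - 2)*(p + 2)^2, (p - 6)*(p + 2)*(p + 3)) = p + 2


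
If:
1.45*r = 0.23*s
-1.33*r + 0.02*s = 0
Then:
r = 0.00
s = 0.00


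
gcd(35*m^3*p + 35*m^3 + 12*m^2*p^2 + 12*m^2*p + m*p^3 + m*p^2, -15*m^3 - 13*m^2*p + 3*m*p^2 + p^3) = 5*m + p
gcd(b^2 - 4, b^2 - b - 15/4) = 1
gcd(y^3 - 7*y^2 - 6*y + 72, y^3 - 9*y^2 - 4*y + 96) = y^2 - y - 12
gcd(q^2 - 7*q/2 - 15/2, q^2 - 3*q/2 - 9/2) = q + 3/2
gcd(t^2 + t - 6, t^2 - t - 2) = t - 2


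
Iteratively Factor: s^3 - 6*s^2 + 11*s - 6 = (s - 2)*(s^2 - 4*s + 3) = (s - 3)*(s - 2)*(s - 1)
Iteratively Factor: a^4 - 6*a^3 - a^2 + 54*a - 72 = (a + 3)*(a^3 - 9*a^2 + 26*a - 24) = (a - 3)*(a + 3)*(a^2 - 6*a + 8) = (a - 3)*(a - 2)*(a + 3)*(a - 4)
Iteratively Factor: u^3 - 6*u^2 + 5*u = (u - 5)*(u^2 - u) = u*(u - 5)*(u - 1)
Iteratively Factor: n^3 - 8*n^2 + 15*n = (n)*(n^2 - 8*n + 15) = n*(n - 5)*(n - 3)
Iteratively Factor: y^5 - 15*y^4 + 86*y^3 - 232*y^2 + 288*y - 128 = (y - 1)*(y^4 - 14*y^3 + 72*y^2 - 160*y + 128) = (y - 2)*(y - 1)*(y^3 - 12*y^2 + 48*y - 64) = (y - 4)*(y - 2)*(y - 1)*(y^2 - 8*y + 16) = (y - 4)^2*(y - 2)*(y - 1)*(y - 4)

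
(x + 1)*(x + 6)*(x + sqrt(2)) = x^3 + sqrt(2)*x^2 + 7*x^2 + 6*x + 7*sqrt(2)*x + 6*sqrt(2)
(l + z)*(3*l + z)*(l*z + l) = 3*l^3*z + 3*l^3 + 4*l^2*z^2 + 4*l^2*z + l*z^3 + l*z^2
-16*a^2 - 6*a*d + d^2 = (-8*a + d)*(2*a + d)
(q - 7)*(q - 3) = q^2 - 10*q + 21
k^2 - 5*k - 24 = (k - 8)*(k + 3)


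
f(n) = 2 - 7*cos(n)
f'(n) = 7*sin(n)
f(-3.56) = 8.40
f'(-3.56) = 2.84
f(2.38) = 7.07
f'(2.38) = 4.83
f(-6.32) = -5.00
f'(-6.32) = -0.26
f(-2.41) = 7.21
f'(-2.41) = -4.68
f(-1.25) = -0.21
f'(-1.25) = -6.64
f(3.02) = 8.95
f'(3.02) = 0.85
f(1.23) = -0.34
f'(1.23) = 6.60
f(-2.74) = 8.44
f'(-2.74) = -2.74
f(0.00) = -5.00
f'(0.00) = 0.00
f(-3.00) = 8.93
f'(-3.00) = -0.99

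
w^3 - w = w*(w - 1)*(w + 1)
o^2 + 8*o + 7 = (o + 1)*(o + 7)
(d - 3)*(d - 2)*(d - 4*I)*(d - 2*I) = d^4 - 5*d^3 - 6*I*d^3 - 2*d^2 + 30*I*d^2 + 40*d - 36*I*d - 48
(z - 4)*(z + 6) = z^2 + 2*z - 24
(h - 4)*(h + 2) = h^2 - 2*h - 8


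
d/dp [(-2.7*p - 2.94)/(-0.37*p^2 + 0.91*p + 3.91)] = (0.999*p^2 - 2.457*p - (0.74*p - 0.91)*(2.7*p + 2.94) - 10.557)/(-0.37*p^2 + 0.91*p + 3.91)^2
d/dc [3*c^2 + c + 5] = 6*c + 1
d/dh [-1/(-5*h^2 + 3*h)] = (3 - 10*h)/(h^2*(5*h - 3)^2)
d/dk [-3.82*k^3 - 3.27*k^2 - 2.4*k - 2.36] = -11.46*k^2 - 6.54*k - 2.4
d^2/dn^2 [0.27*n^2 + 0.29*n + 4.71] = 0.540000000000000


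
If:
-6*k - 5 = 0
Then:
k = -5/6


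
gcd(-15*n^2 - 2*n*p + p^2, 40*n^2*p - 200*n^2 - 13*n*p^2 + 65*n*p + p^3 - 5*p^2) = -5*n + p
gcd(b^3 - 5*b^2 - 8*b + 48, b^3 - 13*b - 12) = b^2 - b - 12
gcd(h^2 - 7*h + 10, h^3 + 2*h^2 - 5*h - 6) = h - 2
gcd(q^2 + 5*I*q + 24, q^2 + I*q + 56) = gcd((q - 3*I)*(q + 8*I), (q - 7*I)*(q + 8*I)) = q + 8*I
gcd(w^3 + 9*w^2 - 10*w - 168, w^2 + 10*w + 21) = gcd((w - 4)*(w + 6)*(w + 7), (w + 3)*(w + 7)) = w + 7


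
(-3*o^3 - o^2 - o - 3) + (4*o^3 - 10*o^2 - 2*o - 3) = o^3 - 11*o^2 - 3*o - 6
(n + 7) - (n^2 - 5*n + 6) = -n^2 + 6*n + 1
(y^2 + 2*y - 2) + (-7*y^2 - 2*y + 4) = 2 - 6*y^2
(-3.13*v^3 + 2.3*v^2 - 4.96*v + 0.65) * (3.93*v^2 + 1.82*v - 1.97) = -12.3009*v^5 + 3.3424*v^4 - 9.1407*v^3 - 11.0037*v^2 + 10.9542*v - 1.2805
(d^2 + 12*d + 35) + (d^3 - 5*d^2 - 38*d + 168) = d^3 - 4*d^2 - 26*d + 203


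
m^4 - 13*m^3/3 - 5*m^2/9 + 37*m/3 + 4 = (m - 3)^2*(m + 1/3)*(m + 4/3)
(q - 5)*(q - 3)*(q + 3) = q^3 - 5*q^2 - 9*q + 45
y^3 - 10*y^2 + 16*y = y*(y - 8)*(y - 2)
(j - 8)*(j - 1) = j^2 - 9*j + 8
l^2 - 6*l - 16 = (l - 8)*(l + 2)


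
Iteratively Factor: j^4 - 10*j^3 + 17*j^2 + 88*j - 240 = (j - 4)*(j^3 - 6*j^2 - 7*j + 60) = (j - 5)*(j - 4)*(j^2 - j - 12) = (j - 5)*(j - 4)*(j + 3)*(j - 4)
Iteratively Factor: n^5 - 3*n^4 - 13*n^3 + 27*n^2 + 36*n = (n)*(n^4 - 3*n^3 - 13*n^2 + 27*n + 36) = n*(n - 3)*(n^3 - 13*n - 12) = n*(n - 4)*(n - 3)*(n^2 + 4*n + 3) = n*(n - 4)*(n - 3)*(n + 3)*(n + 1)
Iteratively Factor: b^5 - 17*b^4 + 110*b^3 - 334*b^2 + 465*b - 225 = (b - 3)*(b^4 - 14*b^3 + 68*b^2 - 130*b + 75) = (b - 3)*(b - 1)*(b^3 - 13*b^2 + 55*b - 75) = (b - 5)*(b - 3)*(b - 1)*(b^2 - 8*b + 15) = (b - 5)^2*(b - 3)*(b - 1)*(b - 3)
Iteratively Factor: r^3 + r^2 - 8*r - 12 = (r + 2)*(r^2 - r - 6) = (r - 3)*(r + 2)*(r + 2)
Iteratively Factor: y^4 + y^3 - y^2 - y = (y + 1)*(y^3 - y) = (y + 1)^2*(y^2 - y) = (y - 1)*(y + 1)^2*(y)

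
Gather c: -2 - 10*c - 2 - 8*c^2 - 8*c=-8*c^2 - 18*c - 4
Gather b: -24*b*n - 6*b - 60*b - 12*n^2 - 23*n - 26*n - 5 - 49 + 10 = b*(-24*n - 66) - 12*n^2 - 49*n - 44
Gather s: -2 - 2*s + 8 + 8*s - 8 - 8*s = -2*s - 2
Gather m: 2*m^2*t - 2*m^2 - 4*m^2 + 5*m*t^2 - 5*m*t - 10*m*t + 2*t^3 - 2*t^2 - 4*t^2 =m^2*(2*t - 6) + m*(5*t^2 - 15*t) + 2*t^3 - 6*t^2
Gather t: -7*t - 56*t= -63*t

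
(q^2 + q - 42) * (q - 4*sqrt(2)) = q^3 - 4*sqrt(2)*q^2 + q^2 - 42*q - 4*sqrt(2)*q + 168*sqrt(2)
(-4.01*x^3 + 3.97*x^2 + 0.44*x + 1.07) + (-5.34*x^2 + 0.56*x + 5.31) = -4.01*x^3 - 1.37*x^2 + 1.0*x + 6.38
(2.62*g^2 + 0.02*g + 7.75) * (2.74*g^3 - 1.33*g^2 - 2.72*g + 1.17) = 7.1788*g^5 - 3.4298*g^4 + 14.082*g^3 - 7.2965*g^2 - 21.0566*g + 9.0675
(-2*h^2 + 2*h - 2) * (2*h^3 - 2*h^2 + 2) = -4*h^5 + 8*h^4 - 8*h^3 + 4*h - 4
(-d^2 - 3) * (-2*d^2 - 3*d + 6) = 2*d^4 + 3*d^3 + 9*d - 18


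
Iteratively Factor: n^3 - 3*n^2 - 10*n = (n + 2)*(n^2 - 5*n) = n*(n + 2)*(n - 5)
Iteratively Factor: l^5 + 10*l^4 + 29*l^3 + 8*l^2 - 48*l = (l + 4)*(l^4 + 6*l^3 + 5*l^2 - 12*l) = (l + 4)^2*(l^3 + 2*l^2 - 3*l) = l*(l + 4)^2*(l^2 + 2*l - 3) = l*(l - 1)*(l + 4)^2*(l + 3)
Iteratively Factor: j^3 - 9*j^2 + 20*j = (j - 4)*(j^2 - 5*j) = (j - 5)*(j - 4)*(j)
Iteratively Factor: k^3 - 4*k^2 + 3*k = (k)*(k^2 - 4*k + 3) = k*(k - 3)*(k - 1)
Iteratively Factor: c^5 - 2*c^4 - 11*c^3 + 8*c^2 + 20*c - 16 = (c - 4)*(c^4 + 2*c^3 - 3*c^2 - 4*c + 4) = (c - 4)*(c - 1)*(c^3 + 3*c^2 - 4) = (c - 4)*(c - 1)^2*(c^2 + 4*c + 4) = (c - 4)*(c - 1)^2*(c + 2)*(c + 2)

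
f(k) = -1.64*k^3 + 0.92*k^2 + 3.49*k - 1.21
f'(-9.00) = -411.59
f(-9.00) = 1237.46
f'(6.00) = -162.59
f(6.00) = -301.39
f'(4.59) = -91.72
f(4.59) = -124.40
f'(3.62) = -54.32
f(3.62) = -54.32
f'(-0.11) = 3.23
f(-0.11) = -1.58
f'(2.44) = -21.31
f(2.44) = -11.04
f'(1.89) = -10.61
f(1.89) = -2.40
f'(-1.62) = -12.40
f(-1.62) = 2.52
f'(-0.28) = 2.59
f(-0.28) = -2.08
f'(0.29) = 3.61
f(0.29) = -0.16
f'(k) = -4.92*k^2 + 1.84*k + 3.49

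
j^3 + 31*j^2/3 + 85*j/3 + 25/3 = (j + 1/3)*(j + 5)^2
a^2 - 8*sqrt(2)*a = a*(a - 8*sqrt(2))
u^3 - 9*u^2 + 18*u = u*(u - 6)*(u - 3)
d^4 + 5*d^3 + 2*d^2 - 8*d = d*(d - 1)*(d + 2)*(d + 4)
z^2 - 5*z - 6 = (z - 6)*(z + 1)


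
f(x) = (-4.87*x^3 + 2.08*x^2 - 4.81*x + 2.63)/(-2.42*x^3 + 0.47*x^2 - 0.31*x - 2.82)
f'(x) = (-14.61*x^2 + 4.16*x - 4.81)/(-2.42*x^3 + 0.47*x^2 - 0.31*x - 2.82) + (7.26*x^2 - 0.94*x + 0.31)*(-4.87*x^3 + 2.08*x^2 - 4.81*x + 2.63)/(-2.42*x^3 + 0.47*x^2 - 0.31*x - 2.82)^2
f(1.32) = 1.42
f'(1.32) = 1.03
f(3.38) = 1.94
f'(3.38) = 0.03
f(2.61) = 1.89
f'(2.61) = 0.09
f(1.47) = 1.55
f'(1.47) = 0.77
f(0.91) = 0.81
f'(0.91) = 1.91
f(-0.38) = -2.01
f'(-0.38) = 4.78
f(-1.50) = 4.51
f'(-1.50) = 5.45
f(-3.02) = 2.47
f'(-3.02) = 0.30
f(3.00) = 1.92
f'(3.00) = 0.05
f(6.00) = 1.97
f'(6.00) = 0.01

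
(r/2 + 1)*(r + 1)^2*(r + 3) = r^4/2 + 7*r^3/2 + 17*r^2/2 + 17*r/2 + 3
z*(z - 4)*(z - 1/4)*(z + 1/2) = z^4 - 15*z^3/4 - 9*z^2/8 + z/2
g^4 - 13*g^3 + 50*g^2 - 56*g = g*(g - 7)*(g - 4)*(g - 2)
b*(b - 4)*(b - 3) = b^3 - 7*b^2 + 12*b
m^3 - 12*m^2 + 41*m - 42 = (m - 7)*(m - 3)*(m - 2)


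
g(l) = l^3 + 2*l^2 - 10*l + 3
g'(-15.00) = 605.00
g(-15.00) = -2772.00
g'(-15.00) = 605.00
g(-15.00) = -2772.00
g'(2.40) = 16.88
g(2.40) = 4.34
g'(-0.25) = -10.81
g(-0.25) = 5.61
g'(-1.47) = -9.40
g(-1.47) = 18.85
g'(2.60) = 20.68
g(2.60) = 8.10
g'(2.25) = 14.19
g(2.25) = 2.02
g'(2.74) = 23.48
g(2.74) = 11.19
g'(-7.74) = 138.76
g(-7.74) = -263.47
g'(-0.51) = -11.26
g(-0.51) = 8.49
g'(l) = 3*l^2 + 4*l - 10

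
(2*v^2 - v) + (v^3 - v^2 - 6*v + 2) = v^3 + v^2 - 7*v + 2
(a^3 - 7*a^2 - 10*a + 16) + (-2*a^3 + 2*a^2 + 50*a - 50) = -a^3 - 5*a^2 + 40*a - 34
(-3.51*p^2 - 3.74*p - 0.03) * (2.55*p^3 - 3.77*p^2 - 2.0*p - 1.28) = -8.9505*p^5 + 3.6957*p^4 + 21.0433*p^3 + 12.0859*p^2 + 4.8472*p + 0.0384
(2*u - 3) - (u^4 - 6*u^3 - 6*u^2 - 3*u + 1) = -u^4 + 6*u^3 + 6*u^2 + 5*u - 4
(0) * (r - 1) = 0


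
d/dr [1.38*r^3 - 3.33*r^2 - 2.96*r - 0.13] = 4.14*r^2 - 6.66*r - 2.96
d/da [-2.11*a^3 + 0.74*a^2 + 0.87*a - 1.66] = -6.33*a^2 + 1.48*a + 0.87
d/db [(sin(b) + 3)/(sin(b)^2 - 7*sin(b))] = (-cos(b) - 6/tan(b) + 21*cos(b)/sin(b)^2)/(sin(b) - 7)^2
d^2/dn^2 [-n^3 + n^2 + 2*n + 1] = 2 - 6*n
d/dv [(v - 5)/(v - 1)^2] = (9 - v)/(v - 1)^3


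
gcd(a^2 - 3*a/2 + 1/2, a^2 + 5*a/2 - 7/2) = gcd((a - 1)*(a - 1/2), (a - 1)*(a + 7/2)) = a - 1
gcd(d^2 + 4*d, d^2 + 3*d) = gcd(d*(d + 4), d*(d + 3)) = d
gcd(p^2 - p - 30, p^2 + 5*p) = p + 5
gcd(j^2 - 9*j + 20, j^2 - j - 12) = j - 4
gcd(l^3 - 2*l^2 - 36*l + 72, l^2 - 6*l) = l - 6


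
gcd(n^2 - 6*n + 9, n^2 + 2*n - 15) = n - 3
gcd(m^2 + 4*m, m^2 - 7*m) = m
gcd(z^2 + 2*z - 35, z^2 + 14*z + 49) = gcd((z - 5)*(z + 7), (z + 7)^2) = z + 7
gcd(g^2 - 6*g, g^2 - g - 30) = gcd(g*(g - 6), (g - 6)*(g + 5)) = g - 6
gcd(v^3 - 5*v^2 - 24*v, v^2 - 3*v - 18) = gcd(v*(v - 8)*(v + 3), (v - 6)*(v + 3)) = v + 3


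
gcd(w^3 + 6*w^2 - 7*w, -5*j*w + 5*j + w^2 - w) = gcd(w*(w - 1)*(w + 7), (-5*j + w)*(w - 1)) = w - 1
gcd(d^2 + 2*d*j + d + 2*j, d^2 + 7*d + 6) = d + 1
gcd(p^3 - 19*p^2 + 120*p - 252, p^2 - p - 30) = p - 6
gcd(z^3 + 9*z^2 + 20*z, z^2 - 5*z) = z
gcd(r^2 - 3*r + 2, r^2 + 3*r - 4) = r - 1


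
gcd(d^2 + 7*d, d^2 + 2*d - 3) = 1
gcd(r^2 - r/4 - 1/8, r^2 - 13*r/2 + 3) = r - 1/2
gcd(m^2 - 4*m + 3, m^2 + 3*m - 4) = m - 1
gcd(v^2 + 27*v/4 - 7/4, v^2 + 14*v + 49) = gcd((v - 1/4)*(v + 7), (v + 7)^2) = v + 7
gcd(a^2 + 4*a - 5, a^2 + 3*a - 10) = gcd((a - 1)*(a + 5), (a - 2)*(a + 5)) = a + 5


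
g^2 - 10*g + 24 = (g - 6)*(g - 4)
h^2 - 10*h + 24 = (h - 6)*(h - 4)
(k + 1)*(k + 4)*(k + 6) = k^3 + 11*k^2 + 34*k + 24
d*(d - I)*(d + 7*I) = d^3 + 6*I*d^2 + 7*d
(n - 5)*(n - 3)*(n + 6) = n^3 - 2*n^2 - 33*n + 90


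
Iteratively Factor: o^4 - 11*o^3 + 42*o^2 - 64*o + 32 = (o - 4)*(o^3 - 7*o^2 + 14*o - 8) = (o - 4)*(o - 2)*(o^2 - 5*o + 4) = (o - 4)^2*(o - 2)*(o - 1)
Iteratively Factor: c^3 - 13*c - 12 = (c + 3)*(c^2 - 3*c - 4) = (c - 4)*(c + 3)*(c + 1)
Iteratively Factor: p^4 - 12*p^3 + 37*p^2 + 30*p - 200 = (p + 2)*(p^3 - 14*p^2 + 65*p - 100) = (p - 5)*(p + 2)*(p^2 - 9*p + 20) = (p - 5)^2*(p + 2)*(p - 4)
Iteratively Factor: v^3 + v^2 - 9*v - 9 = (v - 3)*(v^2 + 4*v + 3) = (v - 3)*(v + 1)*(v + 3)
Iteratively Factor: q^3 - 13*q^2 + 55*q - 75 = (q - 3)*(q^2 - 10*q + 25) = (q - 5)*(q - 3)*(q - 5)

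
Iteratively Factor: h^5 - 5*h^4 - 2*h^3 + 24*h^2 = (h - 4)*(h^4 - h^3 - 6*h^2) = h*(h - 4)*(h^3 - h^2 - 6*h) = h*(h - 4)*(h - 3)*(h^2 + 2*h) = h*(h - 4)*(h - 3)*(h + 2)*(h)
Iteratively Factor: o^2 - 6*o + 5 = (o - 5)*(o - 1)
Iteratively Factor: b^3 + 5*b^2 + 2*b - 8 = (b + 2)*(b^2 + 3*b - 4) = (b - 1)*(b + 2)*(b + 4)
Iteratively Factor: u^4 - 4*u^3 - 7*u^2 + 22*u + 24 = (u + 1)*(u^3 - 5*u^2 - 2*u + 24) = (u + 1)*(u + 2)*(u^2 - 7*u + 12) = (u - 3)*(u + 1)*(u + 2)*(u - 4)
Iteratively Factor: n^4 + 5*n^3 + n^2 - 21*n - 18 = (n + 1)*(n^3 + 4*n^2 - 3*n - 18) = (n + 1)*(n + 3)*(n^2 + n - 6) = (n + 1)*(n + 3)^2*(n - 2)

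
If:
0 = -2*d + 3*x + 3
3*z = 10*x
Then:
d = 9*z/20 + 3/2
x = 3*z/10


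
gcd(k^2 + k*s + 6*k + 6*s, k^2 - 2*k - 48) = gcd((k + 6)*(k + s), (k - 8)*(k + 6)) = k + 6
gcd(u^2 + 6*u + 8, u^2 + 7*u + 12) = u + 4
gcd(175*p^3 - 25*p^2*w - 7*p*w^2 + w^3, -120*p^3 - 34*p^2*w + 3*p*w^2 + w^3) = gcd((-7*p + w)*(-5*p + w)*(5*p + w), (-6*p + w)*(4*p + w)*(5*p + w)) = 5*p + w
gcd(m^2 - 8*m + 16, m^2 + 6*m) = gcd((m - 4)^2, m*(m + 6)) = 1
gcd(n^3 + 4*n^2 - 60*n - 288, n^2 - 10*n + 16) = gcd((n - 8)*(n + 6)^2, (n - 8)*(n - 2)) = n - 8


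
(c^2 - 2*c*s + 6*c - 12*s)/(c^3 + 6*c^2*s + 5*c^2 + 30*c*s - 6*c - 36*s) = (c - 2*s)/(c^2 + 6*c*s - c - 6*s)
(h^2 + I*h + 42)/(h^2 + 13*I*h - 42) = (h - 6*I)/(h + 6*I)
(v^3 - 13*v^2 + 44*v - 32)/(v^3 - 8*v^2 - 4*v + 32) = (v^2 - 5*v + 4)/(v^2 - 4)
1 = 1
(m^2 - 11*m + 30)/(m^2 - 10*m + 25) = (m - 6)/(m - 5)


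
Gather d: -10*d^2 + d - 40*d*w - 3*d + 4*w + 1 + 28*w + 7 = -10*d^2 + d*(-40*w - 2) + 32*w + 8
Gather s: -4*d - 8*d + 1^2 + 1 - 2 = -12*d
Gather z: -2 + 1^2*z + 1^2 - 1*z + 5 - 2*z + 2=6 - 2*z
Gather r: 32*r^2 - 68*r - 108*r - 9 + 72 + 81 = 32*r^2 - 176*r + 144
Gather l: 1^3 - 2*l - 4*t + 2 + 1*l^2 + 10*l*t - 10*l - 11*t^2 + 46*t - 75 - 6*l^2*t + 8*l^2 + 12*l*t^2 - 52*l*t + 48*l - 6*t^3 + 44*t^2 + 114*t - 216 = l^2*(9 - 6*t) + l*(12*t^2 - 42*t + 36) - 6*t^3 + 33*t^2 + 156*t - 288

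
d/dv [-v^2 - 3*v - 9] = -2*v - 3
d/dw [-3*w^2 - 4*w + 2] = -6*w - 4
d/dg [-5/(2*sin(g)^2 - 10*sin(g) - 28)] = 5*(2*sin(g) - 5)*cos(g)/(2*(sin(g) - 7)^2*(sin(g) + 2)^2)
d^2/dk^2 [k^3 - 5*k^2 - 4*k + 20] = 6*k - 10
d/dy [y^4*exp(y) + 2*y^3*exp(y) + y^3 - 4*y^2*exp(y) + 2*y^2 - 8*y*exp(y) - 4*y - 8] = y^4*exp(y) + 6*y^3*exp(y) + 2*y^2*exp(y) + 3*y^2 - 16*y*exp(y) + 4*y - 8*exp(y) - 4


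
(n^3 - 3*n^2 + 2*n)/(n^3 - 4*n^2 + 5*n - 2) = n/(n - 1)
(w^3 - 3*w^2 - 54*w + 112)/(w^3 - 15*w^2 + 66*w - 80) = (w + 7)/(w - 5)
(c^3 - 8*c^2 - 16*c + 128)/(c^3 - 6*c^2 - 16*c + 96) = (c - 8)/(c - 6)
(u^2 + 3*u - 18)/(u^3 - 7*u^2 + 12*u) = (u + 6)/(u*(u - 4))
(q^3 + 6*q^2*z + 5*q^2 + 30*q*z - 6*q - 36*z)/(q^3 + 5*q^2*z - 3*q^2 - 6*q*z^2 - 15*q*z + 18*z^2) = (-q^2 - 5*q + 6)/(-q^2 + q*z + 3*q - 3*z)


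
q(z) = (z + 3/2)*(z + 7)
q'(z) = 2*z + 17/2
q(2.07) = 32.38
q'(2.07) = 12.64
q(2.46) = 37.46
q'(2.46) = 13.42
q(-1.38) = 0.67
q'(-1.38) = 5.74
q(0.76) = 17.54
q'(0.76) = 10.02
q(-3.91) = -7.45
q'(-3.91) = 0.68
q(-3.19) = -6.44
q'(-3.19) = 2.12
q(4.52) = 69.35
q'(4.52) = 17.54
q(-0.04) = 10.16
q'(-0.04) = 8.42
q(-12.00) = 52.50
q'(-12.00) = -15.50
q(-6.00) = -4.50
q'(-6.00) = -3.50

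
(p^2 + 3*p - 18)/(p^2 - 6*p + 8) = (p^2 + 3*p - 18)/(p^2 - 6*p + 8)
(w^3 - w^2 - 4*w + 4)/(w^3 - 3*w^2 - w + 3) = (w^2 - 4)/(w^2 - 2*w - 3)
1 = 1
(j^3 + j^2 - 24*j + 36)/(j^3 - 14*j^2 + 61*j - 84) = (j^2 + 4*j - 12)/(j^2 - 11*j + 28)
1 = 1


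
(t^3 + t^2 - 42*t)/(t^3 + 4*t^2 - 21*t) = (t - 6)/(t - 3)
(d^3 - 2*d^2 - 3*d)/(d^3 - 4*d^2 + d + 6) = d/(d - 2)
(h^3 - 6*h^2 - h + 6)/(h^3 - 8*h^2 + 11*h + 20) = (h^2 - 7*h + 6)/(h^2 - 9*h + 20)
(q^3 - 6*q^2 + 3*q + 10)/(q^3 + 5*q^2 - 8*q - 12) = (q - 5)/(q + 6)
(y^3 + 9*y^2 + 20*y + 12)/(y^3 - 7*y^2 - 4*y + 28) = (y^2 + 7*y + 6)/(y^2 - 9*y + 14)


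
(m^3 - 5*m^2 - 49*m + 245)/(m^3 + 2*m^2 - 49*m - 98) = (m - 5)/(m + 2)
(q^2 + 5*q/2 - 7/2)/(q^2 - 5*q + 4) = (q + 7/2)/(q - 4)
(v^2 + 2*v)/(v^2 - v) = (v + 2)/(v - 1)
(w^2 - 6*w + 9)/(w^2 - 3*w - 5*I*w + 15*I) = (w - 3)/(w - 5*I)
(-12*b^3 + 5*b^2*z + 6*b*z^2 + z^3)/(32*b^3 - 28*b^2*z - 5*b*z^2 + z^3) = (3*b + z)/(-8*b + z)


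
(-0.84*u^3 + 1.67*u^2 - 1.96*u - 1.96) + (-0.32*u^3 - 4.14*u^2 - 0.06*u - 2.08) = -1.16*u^3 - 2.47*u^2 - 2.02*u - 4.04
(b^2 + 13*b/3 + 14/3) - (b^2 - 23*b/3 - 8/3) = 12*b + 22/3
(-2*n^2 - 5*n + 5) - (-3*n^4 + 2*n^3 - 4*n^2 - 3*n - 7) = 3*n^4 - 2*n^3 + 2*n^2 - 2*n + 12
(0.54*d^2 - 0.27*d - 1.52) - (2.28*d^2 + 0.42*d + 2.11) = -1.74*d^2 - 0.69*d - 3.63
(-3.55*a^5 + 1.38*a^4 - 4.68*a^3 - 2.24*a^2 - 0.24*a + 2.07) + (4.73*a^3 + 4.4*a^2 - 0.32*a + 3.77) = -3.55*a^5 + 1.38*a^4 + 0.0500000000000007*a^3 + 2.16*a^2 - 0.56*a + 5.84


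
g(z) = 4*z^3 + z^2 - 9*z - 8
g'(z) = 12*z^2 + 2*z - 9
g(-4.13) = -235.55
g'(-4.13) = 187.42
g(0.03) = -8.27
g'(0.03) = -8.93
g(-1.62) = -7.80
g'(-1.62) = 19.25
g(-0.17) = -6.46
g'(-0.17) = -8.99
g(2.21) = 20.17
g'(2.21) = 54.03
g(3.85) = 200.44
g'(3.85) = 176.57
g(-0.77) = -2.30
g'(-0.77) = -3.43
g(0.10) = -8.89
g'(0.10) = -8.68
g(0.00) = -8.00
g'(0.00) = -9.00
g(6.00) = 838.00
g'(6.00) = 435.00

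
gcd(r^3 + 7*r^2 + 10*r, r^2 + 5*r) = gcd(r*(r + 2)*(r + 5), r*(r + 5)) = r^2 + 5*r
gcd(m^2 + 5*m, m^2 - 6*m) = m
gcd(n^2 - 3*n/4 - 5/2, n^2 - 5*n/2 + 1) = n - 2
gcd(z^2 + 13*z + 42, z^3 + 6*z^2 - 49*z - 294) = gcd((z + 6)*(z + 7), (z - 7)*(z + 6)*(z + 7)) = z^2 + 13*z + 42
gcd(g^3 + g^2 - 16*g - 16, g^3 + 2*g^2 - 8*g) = g + 4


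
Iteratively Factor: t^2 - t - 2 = (t + 1)*(t - 2)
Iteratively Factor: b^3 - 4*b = (b - 2)*(b^2 + 2*b) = (b - 2)*(b + 2)*(b)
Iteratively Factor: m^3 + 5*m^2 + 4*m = (m)*(m^2 + 5*m + 4) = m*(m + 4)*(m + 1)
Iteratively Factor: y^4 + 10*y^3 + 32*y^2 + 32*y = (y + 2)*(y^3 + 8*y^2 + 16*y) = y*(y + 2)*(y^2 + 8*y + 16) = y*(y + 2)*(y + 4)*(y + 4)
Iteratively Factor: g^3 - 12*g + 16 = (g + 4)*(g^2 - 4*g + 4) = (g - 2)*(g + 4)*(g - 2)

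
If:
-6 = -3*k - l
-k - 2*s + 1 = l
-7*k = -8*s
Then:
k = 20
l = -54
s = 35/2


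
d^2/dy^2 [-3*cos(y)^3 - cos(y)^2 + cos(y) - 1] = 5*cos(y)/4 + 2*cos(2*y) + 27*cos(3*y)/4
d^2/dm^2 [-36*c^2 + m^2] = 2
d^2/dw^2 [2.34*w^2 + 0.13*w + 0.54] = 4.68000000000000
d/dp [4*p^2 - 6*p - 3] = 8*p - 6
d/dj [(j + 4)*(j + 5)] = 2*j + 9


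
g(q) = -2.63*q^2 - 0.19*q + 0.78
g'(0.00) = -0.19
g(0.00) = 0.78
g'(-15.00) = 78.71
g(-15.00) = -588.12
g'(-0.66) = 3.28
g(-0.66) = -0.24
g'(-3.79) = 19.75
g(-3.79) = -36.28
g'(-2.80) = 14.54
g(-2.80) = -19.31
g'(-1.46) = 7.49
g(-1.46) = -4.55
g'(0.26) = -1.56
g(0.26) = 0.55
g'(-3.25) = 16.90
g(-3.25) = -26.38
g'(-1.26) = 6.44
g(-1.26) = -3.16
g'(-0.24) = 1.07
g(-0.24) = 0.67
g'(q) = -5.26*q - 0.19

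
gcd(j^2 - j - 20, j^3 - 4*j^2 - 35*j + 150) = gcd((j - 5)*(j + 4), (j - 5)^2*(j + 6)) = j - 5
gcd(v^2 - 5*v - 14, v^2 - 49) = v - 7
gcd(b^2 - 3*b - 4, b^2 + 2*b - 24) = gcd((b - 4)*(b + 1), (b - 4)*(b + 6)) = b - 4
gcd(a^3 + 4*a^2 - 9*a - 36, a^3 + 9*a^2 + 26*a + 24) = a^2 + 7*a + 12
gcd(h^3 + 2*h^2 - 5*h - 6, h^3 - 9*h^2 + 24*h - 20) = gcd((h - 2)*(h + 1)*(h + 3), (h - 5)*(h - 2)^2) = h - 2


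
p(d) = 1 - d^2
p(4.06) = -15.48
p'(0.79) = -1.58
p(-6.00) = -35.00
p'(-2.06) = 4.12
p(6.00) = -35.00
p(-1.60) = -1.56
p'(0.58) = -1.16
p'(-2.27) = 4.54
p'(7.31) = -14.62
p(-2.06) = -3.24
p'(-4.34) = 8.68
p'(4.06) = -8.12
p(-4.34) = -17.84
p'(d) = -2*d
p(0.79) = 0.38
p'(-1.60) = 3.20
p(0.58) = 0.66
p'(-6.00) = 12.00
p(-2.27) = -4.15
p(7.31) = -52.44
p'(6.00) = -12.00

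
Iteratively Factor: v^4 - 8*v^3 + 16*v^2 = (v)*(v^3 - 8*v^2 + 16*v) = v*(v - 4)*(v^2 - 4*v) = v*(v - 4)^2*(v)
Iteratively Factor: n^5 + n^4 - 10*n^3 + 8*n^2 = (n)*(n^4 + n^3 - 10*n^2 + 8*n) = n^2*(n^3 + n^2 - 10*n + 8) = n^2*(n - 2)*(n^2 + 3*n - 4) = n^2*(n - 2)*(n - 1)*(n + 4)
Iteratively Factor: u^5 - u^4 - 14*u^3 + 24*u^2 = (u)*(u^4 - u^3 - 14*u^2 + 24*u) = u*(u - 3)*(u^3 + 2*u^2 - 8*u) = u^2*(u - 3)*(u^2 + 2*u - 8) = u^2*(u - 3)*(u - 2)*(u + 4)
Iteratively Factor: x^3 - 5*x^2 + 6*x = (x - 3)*(x^2 - 2*x) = x*(x - 3)*(x - 2)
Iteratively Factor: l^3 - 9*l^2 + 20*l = (l - 4)*(l^2 - 5*l) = (l - 5)*(l - 4)*(l)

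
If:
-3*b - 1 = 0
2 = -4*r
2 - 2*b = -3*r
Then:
No Solution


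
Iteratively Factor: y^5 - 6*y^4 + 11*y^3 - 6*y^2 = (y)*(y^4 - 6*y^3 + 11*y^2 - 6*y) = y*(y - 1)*(y^3 - 5*y^2 + 6*y) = y*(y - 3)*(y - 1)*(y^2 - 2*y) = y*(y - 3)*(y - 2)*(y - 1)*(y)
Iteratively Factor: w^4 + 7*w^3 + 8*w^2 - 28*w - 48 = (w - 2)*(w^3 + 9*w^2 + 26*w + 24) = (w - 2)*(w + 3)*(w^2 + 6*w + 8) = (w - 2)*(w + 2)*(w + 3)*(w + 4)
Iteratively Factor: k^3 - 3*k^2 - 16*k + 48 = (k - 4)*(k^2 + k - 12) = (k - 4)*(k - 3)*(k + 4)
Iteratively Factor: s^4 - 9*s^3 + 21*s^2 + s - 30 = (s - 3)*(s^3 - 6*s^2 + 3*s + 10) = (s - 3)*(s + 1)*(s^2 - 7*s + 10) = (s - 3)*(s - 2)*(s + 1)*(s - 5)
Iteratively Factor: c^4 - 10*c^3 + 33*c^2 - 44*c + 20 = (c - 2)*(c^3 - 8*c^2 + 17*c - 10) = (c - 2)*(c - 1)*(c^2 - 7*c + 10) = (c - 5)*(c - 2)*(c - 1)*(c - 2)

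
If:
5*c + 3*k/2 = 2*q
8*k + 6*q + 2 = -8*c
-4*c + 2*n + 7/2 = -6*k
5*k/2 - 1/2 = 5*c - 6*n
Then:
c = 71/296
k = -89/148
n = 79/148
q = 11/74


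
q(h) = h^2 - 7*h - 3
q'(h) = 2*h - 7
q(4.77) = -13.64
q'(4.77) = 2.54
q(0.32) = -5.14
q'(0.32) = -6.36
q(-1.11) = 6.00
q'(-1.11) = -9.22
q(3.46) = -15.25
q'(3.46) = -0.08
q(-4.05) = 41.75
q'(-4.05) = -15.10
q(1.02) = -9.10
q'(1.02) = -4.96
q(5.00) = -13.00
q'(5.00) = 3.00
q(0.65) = -7.13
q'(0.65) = -5.70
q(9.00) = 15.00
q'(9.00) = 11.00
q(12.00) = 57.00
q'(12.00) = 17.00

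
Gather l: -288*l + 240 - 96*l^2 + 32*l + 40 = -96*l^2 - 256*l + 280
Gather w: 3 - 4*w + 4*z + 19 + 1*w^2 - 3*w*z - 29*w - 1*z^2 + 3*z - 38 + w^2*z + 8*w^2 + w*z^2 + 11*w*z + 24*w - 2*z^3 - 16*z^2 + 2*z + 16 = w^2*(z + 9) + w*(z^2 + 8*z - 9) - 2*z^3 - 17*z^2 + 9*z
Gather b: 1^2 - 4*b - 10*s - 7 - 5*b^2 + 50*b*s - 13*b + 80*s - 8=-5*b^2 + b*(50*s - 17) + 70*s - 14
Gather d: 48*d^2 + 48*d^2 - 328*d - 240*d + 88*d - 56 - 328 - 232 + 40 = 96*d^2 - 480*d - 576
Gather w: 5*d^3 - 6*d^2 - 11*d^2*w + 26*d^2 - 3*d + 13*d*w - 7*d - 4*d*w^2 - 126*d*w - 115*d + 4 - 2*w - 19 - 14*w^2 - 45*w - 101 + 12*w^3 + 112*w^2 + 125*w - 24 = 5*d^3 + 20*d^2 - 125*d + 12*w^3 + w^2*(98 - 4*d) + w*(-11*d^2 - 113*d + 78) - 140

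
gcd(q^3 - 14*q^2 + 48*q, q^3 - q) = q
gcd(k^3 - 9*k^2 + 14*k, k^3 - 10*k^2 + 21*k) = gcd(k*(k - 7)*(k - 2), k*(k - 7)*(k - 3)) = k^2 - 7*k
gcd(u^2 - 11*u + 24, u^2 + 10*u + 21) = 1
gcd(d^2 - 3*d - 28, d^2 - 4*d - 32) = d + 4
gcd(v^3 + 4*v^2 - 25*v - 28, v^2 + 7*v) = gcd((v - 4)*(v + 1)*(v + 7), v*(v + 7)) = v + 7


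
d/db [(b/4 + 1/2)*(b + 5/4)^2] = 3*b^2/4 + 9*b/4 + 105/64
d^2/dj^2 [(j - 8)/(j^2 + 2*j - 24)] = 2*(3*(2 - j)*(j^2 + 2*j - 24) + 4*(j - 8)*(j + 1)^2)/(j^2 + 2*j - 24)^3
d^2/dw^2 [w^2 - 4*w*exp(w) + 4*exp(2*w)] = -4*w*exp(w) + 16*exp(2*w) - 8*exp(w) + 2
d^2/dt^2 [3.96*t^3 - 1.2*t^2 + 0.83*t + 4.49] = 23.76*t - 2.4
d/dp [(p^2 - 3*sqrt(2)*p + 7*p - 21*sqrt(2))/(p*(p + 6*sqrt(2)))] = (-7*p^2 + 9*sqrt(2)*p^2 + 42*sqrt(2)*p + 252)/(p^2*(p^2 + 12*sqrt(2)*p + 72))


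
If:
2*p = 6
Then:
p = 3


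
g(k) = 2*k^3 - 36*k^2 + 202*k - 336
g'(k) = 6*k^2 - 72*k + 202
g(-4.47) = -2136.88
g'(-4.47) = 643.73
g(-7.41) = -4623.25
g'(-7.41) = 1064.97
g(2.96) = -1.63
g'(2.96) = 41.45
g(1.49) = -108.33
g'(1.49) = 108.04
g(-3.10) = -1367.74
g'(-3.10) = 482.86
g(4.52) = 26.24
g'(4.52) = -0.86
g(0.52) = -240.41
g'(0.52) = 166.18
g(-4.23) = -1985.98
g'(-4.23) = 613.92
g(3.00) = 0.00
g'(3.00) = 40.00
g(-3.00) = -1320.00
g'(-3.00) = 472.00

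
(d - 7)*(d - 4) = d^2 - 11*d + 28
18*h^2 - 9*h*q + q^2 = (-6*h + q)*(-3*h + q)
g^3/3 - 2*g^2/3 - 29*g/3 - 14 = (g/3 + 1)*(g - 7)*(g + 2)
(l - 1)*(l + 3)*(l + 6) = l^3 + 8*l^2 + 9*l - 18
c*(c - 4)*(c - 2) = c^3 - 6*c^2 + 8*c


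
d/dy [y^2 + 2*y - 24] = 2*y + 2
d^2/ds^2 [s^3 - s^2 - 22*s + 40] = 6*s - 2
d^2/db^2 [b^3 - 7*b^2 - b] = 6*b - 14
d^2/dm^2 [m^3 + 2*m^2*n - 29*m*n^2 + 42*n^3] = 6*m + 4*n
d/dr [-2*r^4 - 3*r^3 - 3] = r^2*(-8*r - 9)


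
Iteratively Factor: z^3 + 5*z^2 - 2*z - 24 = (z + 3)*(z^2 + 2*z - 8) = (z - 2)*(z + 3)*(z + 4)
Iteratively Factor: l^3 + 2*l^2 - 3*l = (l + 3)*(l^2 - l) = (l - 1)*(l + 3)*(l)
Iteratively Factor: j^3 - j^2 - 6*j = (j - 3)*(j^2 + 2*j) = j*(j - 3)*(j + 2)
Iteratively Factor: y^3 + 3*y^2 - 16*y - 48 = (y + 3)*(y^2 - 16) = (y - 4)*(y + 3)*(y + 4)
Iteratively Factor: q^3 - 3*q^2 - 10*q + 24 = (q + 3)*(q^2 - 6*q + 8) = (q - 2)*(q + 3)*(q - 4)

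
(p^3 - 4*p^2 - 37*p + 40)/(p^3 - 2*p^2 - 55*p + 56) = (p + 5)/(p + 7)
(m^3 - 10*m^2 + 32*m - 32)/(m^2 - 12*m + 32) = (m^2 - 6*m + 8)/(m - 8)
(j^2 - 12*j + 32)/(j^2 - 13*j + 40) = (j - 4)/(j - 5)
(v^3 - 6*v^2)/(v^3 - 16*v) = v*(v - 6)/(v^2 - 16)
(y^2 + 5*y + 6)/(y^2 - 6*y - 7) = (y^2 + 5*y + 6)/(y^2 - 6*y - 7)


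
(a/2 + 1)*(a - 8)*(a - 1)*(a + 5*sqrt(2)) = a^4/2 - 7*a^3/2 + 5*sqrt(2)*a^3/2 - 35*sqrt(2)*a^2/2 - 5*a^2 - 25*sqrt(2)*a + 8*a + 40*sqrt(2)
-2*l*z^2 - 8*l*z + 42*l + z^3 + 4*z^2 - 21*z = (-2*l + z)*(z - 3)*(z + 7)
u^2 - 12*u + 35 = (u - 7)*(u - 5)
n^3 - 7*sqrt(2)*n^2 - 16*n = n*(n - 8*sqrt(2))*(n + sqrt(2))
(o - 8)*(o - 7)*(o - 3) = o^3 - 18*o^2 + 101*o - 168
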